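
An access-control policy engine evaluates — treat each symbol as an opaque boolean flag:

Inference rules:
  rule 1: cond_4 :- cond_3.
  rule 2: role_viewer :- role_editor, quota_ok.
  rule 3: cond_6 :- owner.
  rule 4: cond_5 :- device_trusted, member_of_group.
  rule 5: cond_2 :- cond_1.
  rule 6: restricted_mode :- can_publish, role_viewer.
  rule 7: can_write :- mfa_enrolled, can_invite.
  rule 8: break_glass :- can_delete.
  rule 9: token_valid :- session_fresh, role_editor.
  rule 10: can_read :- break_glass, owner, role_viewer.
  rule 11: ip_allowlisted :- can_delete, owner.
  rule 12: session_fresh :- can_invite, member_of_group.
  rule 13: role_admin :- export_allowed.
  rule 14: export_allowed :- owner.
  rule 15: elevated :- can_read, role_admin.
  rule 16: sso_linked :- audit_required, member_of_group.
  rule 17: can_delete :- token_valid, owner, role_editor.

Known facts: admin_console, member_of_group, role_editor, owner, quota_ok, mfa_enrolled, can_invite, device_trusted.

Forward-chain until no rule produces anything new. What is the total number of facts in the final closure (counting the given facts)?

21

[1] rule 2 [role_viewer :- role_editor, quota_ok.]; rule 3 [cond_6 :- owner.]; rule 4 [cond_5 :- device_trusted, member_of_group.]; rule 7 [can_write :- mfa_enrolled, can_invite.]; rule 12 [session_fresh :- can_invite, member_of_group.]; rule 14 [export_allowed :- owner.]. ⇒ new: role_viewer, cond_6, cond_5, can_write, session_fresh, export_allowed.
[2] rule 9 [token_valid :- session_fresh, role_editor.]; rule 13 [role_admin :- export_allowed.]. ⇒ new: token_valid, role_admin.
[3] rule 17 [can_delete :- token_valid, owner, role_editor.]. ⇒ new: can_delete.
[4] rule 8 [break_glass :- can_delete.]; rule 11 [ip_allowlisted :- can_delete, owner.]. ⇒ new: break_glass, ip_allowlisted.
[5] rule 10 [can_read :- break_glass, owner, role_viewer.]. ⇒ new: can_read.
[6] rule 15 [elevated :- can_read, role_admin.]. ⇒ new: elevated.
Closure: {admin_console, break_glass, can_delete, can_invite, can_read, can_write, cond_5, cond_6, device_trusted, elevated, export_allowed, ip_allowlisted, member_of_group, mfa_enrolled, owner, quota_ok, role_admin, role_editor, role_viewer, session_fresh, token_valid} — 21 facts.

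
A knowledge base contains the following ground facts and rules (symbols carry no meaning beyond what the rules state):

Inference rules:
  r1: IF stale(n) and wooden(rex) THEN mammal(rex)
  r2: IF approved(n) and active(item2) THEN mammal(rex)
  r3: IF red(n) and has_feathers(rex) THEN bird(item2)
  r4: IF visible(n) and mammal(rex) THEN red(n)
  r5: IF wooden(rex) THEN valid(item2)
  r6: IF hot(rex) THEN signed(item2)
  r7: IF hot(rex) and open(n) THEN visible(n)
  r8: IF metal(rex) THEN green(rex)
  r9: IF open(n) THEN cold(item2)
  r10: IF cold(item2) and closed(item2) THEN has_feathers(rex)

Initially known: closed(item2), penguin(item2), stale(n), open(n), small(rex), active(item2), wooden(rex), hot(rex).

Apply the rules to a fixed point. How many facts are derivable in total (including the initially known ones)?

Round 1: r1 [IF stale(n) and wooden(rex) THEN mammal(rex)]; r5 [IF wooden(rex) THEN valid(item2)]; r6 [IF hot(rex) THEN signed(item2)]; r7 [IF hot(rex) and open(n) THEN visible(n)]; r9 [IF open(n) THEN cold(item2)]. New: mammal(rex), valid(item2), signed(item2), visible(n), cold(item2).
Round 2: r4 [IF visible(n) and mammal(rex) THEN red(n)]; r10 [IF cold(item2) and closed(item2) THEN has_feathers(rex)]. New: red(n), has_feathers(rex).
Round 3: r3 [IF red(n) and has_feathers(rex) THEN bird(item2)]. New: bird(item2).
Closure: {active(item2), bird(item2), closed(item2), cold(item2), has_feathers(rex), hot(rex), mammal(rex), open(n), penguin(item2), red(n), signed(item2), small(rex), stale(n), valid(item2), visible(n), wooden(rex)} — 16 facts.

16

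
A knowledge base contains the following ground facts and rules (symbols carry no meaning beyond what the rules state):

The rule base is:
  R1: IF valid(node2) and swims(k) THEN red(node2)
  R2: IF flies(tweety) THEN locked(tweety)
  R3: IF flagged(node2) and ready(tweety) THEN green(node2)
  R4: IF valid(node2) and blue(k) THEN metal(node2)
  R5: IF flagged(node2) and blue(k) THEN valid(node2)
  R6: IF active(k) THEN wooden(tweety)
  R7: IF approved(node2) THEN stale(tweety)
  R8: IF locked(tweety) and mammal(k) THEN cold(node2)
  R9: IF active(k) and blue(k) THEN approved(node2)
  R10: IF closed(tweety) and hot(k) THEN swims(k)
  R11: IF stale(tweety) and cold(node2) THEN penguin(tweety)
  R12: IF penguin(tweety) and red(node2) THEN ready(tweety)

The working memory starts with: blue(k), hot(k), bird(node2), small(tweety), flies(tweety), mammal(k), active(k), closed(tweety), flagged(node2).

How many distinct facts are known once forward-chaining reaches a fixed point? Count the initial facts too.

Round 1 fires R2, R5, R6, R9, R10, giving locked(tweety), valid(node2), wooden(tweety), approved(node2), swims(k).
Round 2 fires R1, R4, R7, R8, giving red(node2), metal(node2), stale(tweety), cold(node2).
Round 3 fires R11, giving penguin(tweety).
Round 4 fires R12, giving ready(tweety).
Round 5 fires R3, giving green(node2).
Closure: {active(k), approved(node2), bird(node2), blue(k), closed(tweety), cold(node2), flagged(node2), flies(tweety), green(node2), hot(k), locked(tweety), mammal(k), metal(node2), penguin(tweety), ready(tweety), red(node2), small(tweety), stale(tweety), swims(k), valid(node2), wooden(tweety)} — 21 facts.

21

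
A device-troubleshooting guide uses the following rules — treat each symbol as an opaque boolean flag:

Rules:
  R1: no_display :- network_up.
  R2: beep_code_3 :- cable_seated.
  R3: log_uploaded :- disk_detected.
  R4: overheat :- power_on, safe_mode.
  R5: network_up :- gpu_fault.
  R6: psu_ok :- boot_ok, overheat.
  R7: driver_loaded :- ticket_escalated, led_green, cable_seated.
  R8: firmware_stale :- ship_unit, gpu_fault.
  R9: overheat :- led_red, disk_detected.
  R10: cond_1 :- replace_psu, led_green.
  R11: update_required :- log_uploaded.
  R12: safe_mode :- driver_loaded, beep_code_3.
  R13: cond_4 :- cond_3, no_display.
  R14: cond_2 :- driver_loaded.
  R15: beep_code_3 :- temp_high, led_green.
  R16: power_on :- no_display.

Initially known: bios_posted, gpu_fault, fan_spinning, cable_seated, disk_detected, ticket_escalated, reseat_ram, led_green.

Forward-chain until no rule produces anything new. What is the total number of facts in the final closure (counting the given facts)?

18

Round 1 fires R2, R3, R5, R7, giving beep_code_3, log_uploaded, network_up, driver_loaded.
Round 2 fires R1, R11, R12, R14, giving no_display, update_required, safe_mode, cond_2.
Round 3 fires R16, giving power_on.
Round 4 fires R4, giving overheat.
Closure: {beep_code_3, bios_posted, cable_seated, cond_2, disk_detected, driver_loaded, fan_spinning, gpu_fault, led_green, log_uploaded, network_up, no_display, overheat, power_on, reseat_ram, safe_mode, ticket_escalated, update_required} — 18 facts.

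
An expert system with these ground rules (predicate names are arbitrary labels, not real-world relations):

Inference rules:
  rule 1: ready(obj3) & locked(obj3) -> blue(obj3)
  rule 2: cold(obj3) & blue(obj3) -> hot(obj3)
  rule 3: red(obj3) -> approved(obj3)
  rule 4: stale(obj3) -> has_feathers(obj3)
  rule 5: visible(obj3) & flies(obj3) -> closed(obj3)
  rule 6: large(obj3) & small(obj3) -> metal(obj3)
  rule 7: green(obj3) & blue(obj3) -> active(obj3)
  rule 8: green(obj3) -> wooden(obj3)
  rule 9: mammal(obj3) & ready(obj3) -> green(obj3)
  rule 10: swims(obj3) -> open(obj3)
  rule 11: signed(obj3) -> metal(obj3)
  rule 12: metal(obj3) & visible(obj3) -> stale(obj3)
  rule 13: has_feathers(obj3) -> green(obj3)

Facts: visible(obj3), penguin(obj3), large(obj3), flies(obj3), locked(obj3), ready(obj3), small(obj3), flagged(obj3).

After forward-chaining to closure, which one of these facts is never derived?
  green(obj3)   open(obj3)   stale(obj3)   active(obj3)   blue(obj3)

open(obj3)

Round 1 fires rule 1, rule 5, rule 6, giving blue(obj3), closed(obj3), metal(obj3).
Round 2 fires rule 12, giving stale(obj3).
Round 3 fires rule 4, giving has_feathers(obj3).
Round 4 fires rule 13, giving green(obj3).
Round 5 fires rule 7, rule 8, giving active(obj3), wooden(obj3).
Derived: active(obj3) (round 5), blue(obj3) (round 1), green(obj3) (round 4), stale(obj3) (round 2). open(obj3) never appears in any round.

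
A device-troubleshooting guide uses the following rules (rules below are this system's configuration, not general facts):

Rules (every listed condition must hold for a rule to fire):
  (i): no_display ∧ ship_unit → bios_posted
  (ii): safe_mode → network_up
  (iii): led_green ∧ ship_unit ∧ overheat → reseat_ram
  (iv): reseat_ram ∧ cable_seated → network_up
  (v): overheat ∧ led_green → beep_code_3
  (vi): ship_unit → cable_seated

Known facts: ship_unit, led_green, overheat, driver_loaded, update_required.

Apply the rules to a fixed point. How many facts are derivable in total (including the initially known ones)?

Round 1: (iii) [led_green ∧ ship_unit ∧ overheat → reseat_ram]; (v) [overheat ∧ led_green → beep_code_3]; (vi) [ship_unit → cable_seated]. New: reseat_ram, beep_code_3, cable_seated.
Round 2: (iv) [reseat_ram ∧ cable_seated → network_up]. New: network_up.
Closure: {beep_code_3, cable_seated, driver_loaded, led_green, network_up, overheat, reseat_ram, ship_unit, update_required} — 9 facts.

9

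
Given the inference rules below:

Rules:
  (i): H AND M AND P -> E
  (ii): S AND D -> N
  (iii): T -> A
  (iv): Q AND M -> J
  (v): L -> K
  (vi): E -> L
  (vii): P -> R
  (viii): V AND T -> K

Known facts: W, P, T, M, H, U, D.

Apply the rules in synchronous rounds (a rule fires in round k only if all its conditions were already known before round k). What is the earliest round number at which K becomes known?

3

Round 1: (i) [H AND M AND P -> E]; (iii) [T -> A]; (vii) [P -> R]. New: E, A, R.
Round 2: (vi) [E -> L]. New: L.
Round 3: (v) [L -> K]. New: K.
K first appears in round 3.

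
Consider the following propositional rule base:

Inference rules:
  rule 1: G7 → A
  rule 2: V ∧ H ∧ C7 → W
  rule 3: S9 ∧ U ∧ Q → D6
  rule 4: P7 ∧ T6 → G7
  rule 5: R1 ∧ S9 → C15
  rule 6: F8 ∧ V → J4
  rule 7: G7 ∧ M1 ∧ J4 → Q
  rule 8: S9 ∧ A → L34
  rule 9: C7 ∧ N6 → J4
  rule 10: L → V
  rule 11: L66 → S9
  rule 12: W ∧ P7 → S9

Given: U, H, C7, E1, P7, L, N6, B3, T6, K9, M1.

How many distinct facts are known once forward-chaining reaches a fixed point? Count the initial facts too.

Round 1 fires rule 4, rule 9, rule 10, giving G7, J4, V.
Round 2 fires rule 1, rule 2, rule 7, giving A, W, Q.
Round 3 fires rule 12, giving S9.
Round 4 fires rule 3, rule 8, giving D6, L34.
Closure: {A, B3, C7, D6, E1, G7, H, J4, K9, L, L34, M1, N6, P7, Q, S9, T6, U, V, W} — 20 facts.

20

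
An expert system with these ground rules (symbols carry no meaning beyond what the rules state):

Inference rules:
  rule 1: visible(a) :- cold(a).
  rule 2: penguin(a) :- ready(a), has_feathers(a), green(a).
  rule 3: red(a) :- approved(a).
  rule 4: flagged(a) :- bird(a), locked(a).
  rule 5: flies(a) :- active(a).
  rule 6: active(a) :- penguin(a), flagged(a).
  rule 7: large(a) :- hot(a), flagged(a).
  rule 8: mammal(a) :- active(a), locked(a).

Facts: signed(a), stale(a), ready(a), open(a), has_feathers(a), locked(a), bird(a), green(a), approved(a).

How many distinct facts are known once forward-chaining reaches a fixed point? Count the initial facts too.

15

Round 1: rule 2 [penguin(a) :- ready(a), has_feathers(a), green(a).]; rule 3 [red(a) :- approved(a).]; rule 4 [flagged(a) :- bird(a), locked(a).]. New: penguin(a), red(a), flagged(a).
Round 2: rule 6 [active(a) :- penguin(a), flagged(a).]. New: active(a).
Round 3: rule 5 [flies(a) :- active(a).]; rule 8 [mammal(a) :- active(a), locked(a).]. New: flies(a), mammal(a).
Closure: {active(a), approved(a), bird(a), flagged(a), flies(a), green(a), has_feathers(a), locked(a), mammal(a), open(a), penguin(a), ready(a), red(a), signed(a), stale(a)} — 15 facts.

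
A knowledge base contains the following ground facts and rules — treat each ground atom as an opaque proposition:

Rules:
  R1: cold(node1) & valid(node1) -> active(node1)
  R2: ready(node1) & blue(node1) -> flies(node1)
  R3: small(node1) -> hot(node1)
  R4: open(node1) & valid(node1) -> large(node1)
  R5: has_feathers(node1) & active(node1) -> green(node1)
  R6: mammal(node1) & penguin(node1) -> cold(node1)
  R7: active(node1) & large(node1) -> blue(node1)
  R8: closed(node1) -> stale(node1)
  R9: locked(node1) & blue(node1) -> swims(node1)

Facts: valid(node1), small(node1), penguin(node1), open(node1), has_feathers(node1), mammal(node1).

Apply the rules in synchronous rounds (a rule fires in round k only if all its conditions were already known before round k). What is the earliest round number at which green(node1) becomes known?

3

Round 1: R3 [small(node1) -> hot(node1)]; R4 [open(node1) & valid(node1) -> large(node1)]; R6 [mammal(node1) & penguin(node1) -> cold(node1)]. Adds hot(node1), large(node1), cold(node1).
Round 2: R1 [cold(node1) & valid(node1) -> active(node1)]. Adds active(node1).
Round 3: R5 [has_feathers(node1) & active(node1) -> green(node1)]; R7 [active(node1) & large(node1) -> blue(node1)]. Adds green(node1), blue(node1).
green(node1) first appears in round 3.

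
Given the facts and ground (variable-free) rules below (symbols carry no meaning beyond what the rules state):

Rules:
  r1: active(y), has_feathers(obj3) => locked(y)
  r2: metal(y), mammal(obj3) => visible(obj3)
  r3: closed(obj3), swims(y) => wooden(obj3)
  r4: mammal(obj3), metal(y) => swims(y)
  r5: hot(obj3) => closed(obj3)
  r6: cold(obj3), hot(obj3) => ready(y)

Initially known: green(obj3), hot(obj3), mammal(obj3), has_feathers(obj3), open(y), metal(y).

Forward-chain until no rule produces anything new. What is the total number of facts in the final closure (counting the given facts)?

10

Round 1: r2 [metal(y), mammal(obj3) => visible(obj3)]; r4 [mammal(obj3), metal(y) => swims(y)]; r5 [hot(obj3) => closed(obj3)]. New: visible(obj3), swims(y), closed(obj3).
Round 2: r3 [closed(obj3), swims(y) => wooden(obj3)]. New: wooden(obj3).
Closure: {closed(obj3), green(obj3), has_feathers(obj3), hot(obj3), mammal(obj3), metal(y), open(y), swims(y), visible(obj3), wooden(obj3)} — 10 facts.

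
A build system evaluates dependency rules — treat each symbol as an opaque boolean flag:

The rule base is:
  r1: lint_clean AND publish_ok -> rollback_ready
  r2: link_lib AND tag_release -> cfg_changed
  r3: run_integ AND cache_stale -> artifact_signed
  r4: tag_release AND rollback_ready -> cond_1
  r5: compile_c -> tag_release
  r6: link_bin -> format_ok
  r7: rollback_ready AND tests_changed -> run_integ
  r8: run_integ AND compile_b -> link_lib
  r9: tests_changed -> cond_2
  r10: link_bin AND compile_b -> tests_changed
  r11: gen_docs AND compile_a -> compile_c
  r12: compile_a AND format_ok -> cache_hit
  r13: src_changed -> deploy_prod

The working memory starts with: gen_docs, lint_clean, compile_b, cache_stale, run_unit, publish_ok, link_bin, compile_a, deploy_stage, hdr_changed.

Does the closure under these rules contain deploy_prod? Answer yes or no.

Round 1 — r1, r6, r10, r11, derive rollback_ready, format_ok, tests_changed, compile_c.
Round 2 — r5, r7, r9, r12, derive tag_release, run_integ, cond_2, cache_hit.
Round 3 — r3, r4, r8, derive artifact_signed, cond_1, link_lib.
Round 4 — r2, derive cfg_changed.
Fixed point reached. deploy_prod is concluded only by r13; r13 needs src_changed (never derived).

no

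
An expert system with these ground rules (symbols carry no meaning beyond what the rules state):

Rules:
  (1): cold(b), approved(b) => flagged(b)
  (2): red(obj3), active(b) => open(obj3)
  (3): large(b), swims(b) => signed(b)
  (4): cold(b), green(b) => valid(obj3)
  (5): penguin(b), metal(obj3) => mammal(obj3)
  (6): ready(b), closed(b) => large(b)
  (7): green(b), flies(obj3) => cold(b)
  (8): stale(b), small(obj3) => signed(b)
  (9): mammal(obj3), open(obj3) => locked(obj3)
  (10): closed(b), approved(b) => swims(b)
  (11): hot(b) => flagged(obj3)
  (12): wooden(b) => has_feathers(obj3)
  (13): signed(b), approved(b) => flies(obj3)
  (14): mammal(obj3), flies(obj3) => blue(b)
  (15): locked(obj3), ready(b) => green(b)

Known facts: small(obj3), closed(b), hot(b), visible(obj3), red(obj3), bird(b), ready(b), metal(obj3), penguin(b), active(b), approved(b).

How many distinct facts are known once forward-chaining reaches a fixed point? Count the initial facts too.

24

Round 1 fires (2), (5), (6), (10), (11), giving open(obj3), mammal(obj3), large(b), swims(b), flagged(obj3).
Round 2 fires (3), (9), giving signed(b), locked(obj3).
Round 3 fires (13), (15), giving flies(obj3), green(b).
Round 4 fires (7), (14), giving cold(b), blue(b).
Round 5 fires (1), (4), giving flagged(b), valid(obj3).
Closure: {active(b), approved(b), bird(b), blue(b), closed(b), cold(b), flagged(b), flagged(obj3), flies(obj3), green(b), hot(b), large(b), locked(obj3), mammal(obj3), metal(obj3), open(obj3), penguin(b), ready(b), red(obj3), signed(b), small(obj3), swims(b), valid(obj3), visible(obj3)} — 24 facts.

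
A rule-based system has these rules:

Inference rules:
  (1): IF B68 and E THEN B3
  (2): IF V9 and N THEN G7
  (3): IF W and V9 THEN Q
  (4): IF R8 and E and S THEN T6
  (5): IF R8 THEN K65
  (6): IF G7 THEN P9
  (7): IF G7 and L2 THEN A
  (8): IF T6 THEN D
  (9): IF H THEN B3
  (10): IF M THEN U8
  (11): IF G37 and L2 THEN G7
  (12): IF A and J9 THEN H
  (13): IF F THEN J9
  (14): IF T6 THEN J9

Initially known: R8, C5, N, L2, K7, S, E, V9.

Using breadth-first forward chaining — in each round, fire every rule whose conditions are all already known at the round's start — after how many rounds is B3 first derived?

4

Round 1 fires (2), (4), (5), giving G7, T6, K65.
Round 2 fires (6), (7), (8), (14), giving P9, A, D, J9.
Round 3 fires (12), giving H.
Round 4 fires (9), giving B3.
B3 first appears in round 4.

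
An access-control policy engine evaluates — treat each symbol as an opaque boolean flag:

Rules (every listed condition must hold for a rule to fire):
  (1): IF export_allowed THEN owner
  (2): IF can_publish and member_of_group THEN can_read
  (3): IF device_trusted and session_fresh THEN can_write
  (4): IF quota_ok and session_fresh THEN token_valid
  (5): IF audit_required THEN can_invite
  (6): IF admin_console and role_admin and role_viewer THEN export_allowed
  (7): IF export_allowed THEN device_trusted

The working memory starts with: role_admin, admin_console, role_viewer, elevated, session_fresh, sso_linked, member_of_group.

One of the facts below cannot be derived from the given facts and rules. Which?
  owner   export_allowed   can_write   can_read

can_read

Round 1: (6) [IF admin_console and role_admin and role_viewer THEN export_allowed]. Adds export_allowed.
Round 2: (1) [IF export_allowed THEN owner]; (7) [IF export_allowed THEN device_trusted]. Adds owner, device_trusted.
Round 3: (3) [IF device_trusted and session_fresh THEN can_write]. Adds can_write.
Derived: owner (round 2), can_write (round 3), export_allowed (round 1). can_read never appears in any round.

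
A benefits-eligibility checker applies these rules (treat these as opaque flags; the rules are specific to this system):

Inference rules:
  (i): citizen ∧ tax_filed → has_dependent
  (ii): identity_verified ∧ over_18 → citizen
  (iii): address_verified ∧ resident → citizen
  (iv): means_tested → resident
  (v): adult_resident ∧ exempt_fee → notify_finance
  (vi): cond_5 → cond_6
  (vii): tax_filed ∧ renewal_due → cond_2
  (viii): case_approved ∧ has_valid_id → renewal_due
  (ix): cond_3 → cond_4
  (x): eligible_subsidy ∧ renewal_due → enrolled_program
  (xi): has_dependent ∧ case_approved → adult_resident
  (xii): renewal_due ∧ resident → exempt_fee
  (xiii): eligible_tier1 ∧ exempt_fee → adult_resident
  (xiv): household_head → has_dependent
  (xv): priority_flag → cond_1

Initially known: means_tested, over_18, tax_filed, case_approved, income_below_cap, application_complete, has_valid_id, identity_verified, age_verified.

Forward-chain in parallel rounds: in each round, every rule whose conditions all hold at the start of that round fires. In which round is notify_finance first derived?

4

Round 1 fires (ii), (iv), (viii), giving citizen, resident, renewal_due.
Round 2 fires (i), (vii), (xii), giving has_dependent, cond_2, exempt_fee.
Round 3 fires (xi), giving adult_resident.
Round 4 fires (v), giving notify_finance.
notify_finance first appears in round 4.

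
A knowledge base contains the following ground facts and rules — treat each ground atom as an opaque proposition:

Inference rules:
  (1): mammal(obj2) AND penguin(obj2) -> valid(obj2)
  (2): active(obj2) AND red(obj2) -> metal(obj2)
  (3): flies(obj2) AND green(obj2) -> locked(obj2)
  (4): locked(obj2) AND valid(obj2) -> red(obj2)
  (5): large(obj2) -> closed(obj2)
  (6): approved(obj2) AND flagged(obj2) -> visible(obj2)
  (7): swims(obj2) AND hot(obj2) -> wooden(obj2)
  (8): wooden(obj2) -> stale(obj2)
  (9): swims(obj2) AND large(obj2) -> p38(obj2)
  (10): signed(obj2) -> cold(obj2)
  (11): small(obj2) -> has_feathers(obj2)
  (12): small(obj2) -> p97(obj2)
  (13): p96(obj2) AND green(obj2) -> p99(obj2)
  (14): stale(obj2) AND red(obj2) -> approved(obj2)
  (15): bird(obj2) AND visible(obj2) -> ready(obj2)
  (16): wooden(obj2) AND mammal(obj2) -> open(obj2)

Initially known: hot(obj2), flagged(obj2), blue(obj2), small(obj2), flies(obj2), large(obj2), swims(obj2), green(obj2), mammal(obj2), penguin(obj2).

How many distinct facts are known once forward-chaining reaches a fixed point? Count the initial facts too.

22

[1] (1) [mammal(obj2) AND penguin(obj2) -> valid(obj2)]; (3) [flies(obj2) AND green(obj2) -> locked(obj2)]; (5) [large(obj2) -> closed(obj2)]; (7) [swims(obj2) AND hot(obj2) -> wooden(obj2)]; (9) [swims(obj2) AND large(obj2) -> p38(obj2)]; (11) [small(obj2) -> has_feathers(obj2)]; (12) [small(obj2) -> p97(obj2)]. ⇒ new: valid(obj2), locked(obj2), closed(obj2), wooden(obj2), p38(obj2), has_feathers(obj2), p97(obj2).
[2] (4) [locked(obj2) AND valid(obj2) -> red(obj2)]; (8) [wooden(obj2) -> stale(obj2)]; (16) [wooden(obj2) AND mammal(obj2) -> open(obj2)]. ⇒ new: red(obj2), stale(obj2), open(obj2).
[3] (14) [stale(obj2) AND red(obj2) -> approved(obj2)]. ⇒ new: approved(obj2).
[4] (6) [approved(obj2) AND flagged(obj2) -> visible(obj2)]. ⇒ new: visible(obj2).
Closure: {approved(obj2), blue(obj2), closed(obj2), flagged(obj2), flies(obj2), green(obj2), has_feathers(obj2), hot(obj2), large(obj2), locked(obj2), mammal(obj2), open(obj2), p38(obj2), p97(obj2), penguin(obj2), red(obj2), small(obj2), stale(obj2), swims(obj2), valid(obj2), visible(obj2), wooden(obj2)} — 22 facts.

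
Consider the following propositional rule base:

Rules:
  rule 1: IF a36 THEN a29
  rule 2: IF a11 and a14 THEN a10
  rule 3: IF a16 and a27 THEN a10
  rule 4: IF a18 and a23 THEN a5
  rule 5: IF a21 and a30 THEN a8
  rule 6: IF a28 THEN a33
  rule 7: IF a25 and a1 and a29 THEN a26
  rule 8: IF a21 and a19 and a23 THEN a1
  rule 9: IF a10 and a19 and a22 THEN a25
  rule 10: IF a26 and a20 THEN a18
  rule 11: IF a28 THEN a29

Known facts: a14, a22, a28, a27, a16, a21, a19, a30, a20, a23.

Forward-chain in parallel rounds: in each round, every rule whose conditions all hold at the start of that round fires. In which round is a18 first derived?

4

Round 1: rule 3 [IF a16 and a27 THEN a10]; rule 5 [IF a21 and a30 THEN a8]; rule 6 [IF a28 THEN a33]; rule 8 [IF a21 and a19 and a23 THEN a1]; rule 11 [IF a28 THEN a29]. New: a10, a8, a33, a1, a29.
Round 2: rule 9 [IF a10 and a19 and a22 THEN a25]. New: a25.
Round 3: rule 7 [IF a25 and a1 and a29 THEN a26]. New: a26.
Round 4: rule 10 [IF a26 and a20 THEN a18]. New: a18.
a18 first appears in round 4.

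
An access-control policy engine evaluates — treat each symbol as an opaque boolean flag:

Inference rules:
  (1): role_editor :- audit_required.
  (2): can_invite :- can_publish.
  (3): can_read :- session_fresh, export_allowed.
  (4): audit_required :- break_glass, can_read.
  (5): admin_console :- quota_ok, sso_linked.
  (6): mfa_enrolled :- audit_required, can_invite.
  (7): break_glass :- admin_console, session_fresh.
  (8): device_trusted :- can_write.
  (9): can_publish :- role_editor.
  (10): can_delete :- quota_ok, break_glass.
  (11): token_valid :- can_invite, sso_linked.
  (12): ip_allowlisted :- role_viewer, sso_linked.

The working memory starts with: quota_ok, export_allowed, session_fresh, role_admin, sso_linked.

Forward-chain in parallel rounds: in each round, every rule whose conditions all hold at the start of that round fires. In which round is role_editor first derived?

4

[1] (3) [can_read :- session_fresh, export_allowed.]; (5) [admin_console :- quota_ok, sso_linked.]. ⇒ new: can_read, admin_console.
[2] (7) [break_glass :- admin_console, session_fresh.]. ⇒ new: break_glass.
[3] (4) [audit_required :- break_glass, can_read.]; (10) [can_delete :- quota_ok, break_glass.]. ⇒ new: audit_required, can_delete.
[4] (1) [role_editor :- audit_required.]. ⇒ new: role_editor.
role_editor first appears in round 4.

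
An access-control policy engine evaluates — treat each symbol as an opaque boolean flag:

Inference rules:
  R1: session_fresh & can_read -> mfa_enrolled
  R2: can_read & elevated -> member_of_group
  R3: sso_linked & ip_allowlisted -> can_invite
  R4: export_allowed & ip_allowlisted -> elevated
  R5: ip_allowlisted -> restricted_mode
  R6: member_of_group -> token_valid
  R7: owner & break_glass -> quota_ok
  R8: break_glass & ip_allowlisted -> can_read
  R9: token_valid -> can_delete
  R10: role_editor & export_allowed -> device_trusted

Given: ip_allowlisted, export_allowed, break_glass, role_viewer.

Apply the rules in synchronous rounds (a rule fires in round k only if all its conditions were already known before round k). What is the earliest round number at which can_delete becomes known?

Round 1: R4 [export_allowed & ip_allowlisted -> elevated]; R5 [ip_allowlisted -> restricted_mode]; R8 [break_glass & ip_allowlisted -> can_read]. Adds elevated, restricted_mode, can_read.
Round 2: R2 [can_read & elevated -> member_of_group]. Adds member_of_group.
Round 3: R6 [member_of_group -> token_valid]. Adds token_valid.
Round 4: R9 [token_valid -> can_delete]. Adds can_delete.
can_delete first appears in round 4.

4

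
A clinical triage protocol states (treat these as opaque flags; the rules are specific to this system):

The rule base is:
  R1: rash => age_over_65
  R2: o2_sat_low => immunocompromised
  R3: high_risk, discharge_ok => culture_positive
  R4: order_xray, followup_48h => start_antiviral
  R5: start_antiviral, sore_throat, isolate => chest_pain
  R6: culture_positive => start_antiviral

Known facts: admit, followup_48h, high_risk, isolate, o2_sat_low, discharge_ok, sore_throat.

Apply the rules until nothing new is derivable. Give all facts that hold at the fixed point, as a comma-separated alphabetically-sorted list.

admit, chest_pain, culture_positive, discharge_ok, followup_48h, high_risk, immunocompromised, isolate, o2_sat_low, sore_throat, start_antiviral

Round 1: R2 [o2_sat_low => immunocompromised]; R3 [high_risk, discharge_ok => culture_positive]. Adds immunocompromised, culture_positive.
Round 2: R6 [culture_positive => start_antiviral]. Adds start_antiviral.
Round 3: R5 [start_antiviral, sore_throat, isolate => chest_pain]. Adds chest_pain.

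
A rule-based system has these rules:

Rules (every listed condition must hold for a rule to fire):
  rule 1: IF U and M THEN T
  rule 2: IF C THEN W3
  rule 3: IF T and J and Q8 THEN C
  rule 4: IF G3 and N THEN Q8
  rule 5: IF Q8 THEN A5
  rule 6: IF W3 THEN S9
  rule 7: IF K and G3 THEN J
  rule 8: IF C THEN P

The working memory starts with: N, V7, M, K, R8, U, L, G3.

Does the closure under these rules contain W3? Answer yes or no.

yes

Round 1 fires rule 1, rule 4, rule 7, giving T, Q8, J.
Round 2 fires rule 3, rule 5, giving C, A5.
Round 3 fires rule 2, rule 8, giving W3, P.
Round 4 fires rule 6, giving S9.
W3 appears in round 3, so it is derivable.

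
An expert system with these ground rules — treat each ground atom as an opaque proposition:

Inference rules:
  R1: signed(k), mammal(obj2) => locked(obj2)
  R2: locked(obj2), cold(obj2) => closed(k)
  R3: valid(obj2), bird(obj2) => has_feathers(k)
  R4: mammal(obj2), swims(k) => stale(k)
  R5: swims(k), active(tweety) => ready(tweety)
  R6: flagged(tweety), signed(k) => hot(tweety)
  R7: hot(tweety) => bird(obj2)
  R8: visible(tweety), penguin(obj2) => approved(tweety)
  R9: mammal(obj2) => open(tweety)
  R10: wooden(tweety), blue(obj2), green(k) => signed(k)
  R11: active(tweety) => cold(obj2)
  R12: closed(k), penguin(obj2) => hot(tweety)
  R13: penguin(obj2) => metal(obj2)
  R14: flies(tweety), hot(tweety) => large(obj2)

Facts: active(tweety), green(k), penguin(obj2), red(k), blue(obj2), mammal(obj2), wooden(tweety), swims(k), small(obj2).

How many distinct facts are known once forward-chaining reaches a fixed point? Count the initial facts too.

[1] R4 [mammal(obj2), swims(k) => stale(k)]; R5 [swims(k), active(tweety) => ready(tweety)]; R9 [mammal(obj2) => open(tweety)]; R10 [wooden(tweety), blue(obj2), green(k) => signed(k)]; R11 [active(tweety) => cold(obj2)]; R13 [penguin(obj2) => metal(obj2)]. ⇒ new: stale(k), ready(tweety), open(tweety), signed(k), cold(obj2), metal(obj2).
[2] R1 [signed(k), mammal(obj2) => locked(obj2)]. ⇒ new: locked(obj2).
[3] R2 [locked(obj2), cold(obj2) => closed(k)]. ⇒ new: closed(k).
[4] R12 [closed(k), penguin(obj2) => hot(tweety)]. ⇒ new: hot(tweety).
[5] R7 [hot(tweety) => bird(obj2)]. ⇒ new: bird(obj2).
Closure: {active(tweety), bird(obj2), blue(obj2), closed(k), cold(obj2), green(k), hot(tweety), locked(obj2), mammal(obj2), metal(obj2), open(tweety), penguin(obj2), ready(tweety), red(k), signed(k), small(obj2), stale(k), swims(k), wooden(tweety)} — 19 facts.

19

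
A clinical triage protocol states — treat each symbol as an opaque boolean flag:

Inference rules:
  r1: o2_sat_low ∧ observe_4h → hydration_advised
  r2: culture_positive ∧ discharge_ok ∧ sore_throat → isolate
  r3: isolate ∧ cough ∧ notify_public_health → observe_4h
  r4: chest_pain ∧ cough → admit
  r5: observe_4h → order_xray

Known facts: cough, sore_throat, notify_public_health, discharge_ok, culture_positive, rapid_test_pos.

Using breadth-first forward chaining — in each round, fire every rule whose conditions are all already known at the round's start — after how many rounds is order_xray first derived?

3

Round 1: r2 [culture_positive ∧ discharge_ok ∧ sore_throat → isolate]. New: isolate.
Round 2: r3 [isolate ∧ cough ∧ notify_public_health → observe_4h]. New: observe_4h.
Round 3: r5 [observe_4h → order_xray]. New: order_xray.
order_xray first appears in round 3.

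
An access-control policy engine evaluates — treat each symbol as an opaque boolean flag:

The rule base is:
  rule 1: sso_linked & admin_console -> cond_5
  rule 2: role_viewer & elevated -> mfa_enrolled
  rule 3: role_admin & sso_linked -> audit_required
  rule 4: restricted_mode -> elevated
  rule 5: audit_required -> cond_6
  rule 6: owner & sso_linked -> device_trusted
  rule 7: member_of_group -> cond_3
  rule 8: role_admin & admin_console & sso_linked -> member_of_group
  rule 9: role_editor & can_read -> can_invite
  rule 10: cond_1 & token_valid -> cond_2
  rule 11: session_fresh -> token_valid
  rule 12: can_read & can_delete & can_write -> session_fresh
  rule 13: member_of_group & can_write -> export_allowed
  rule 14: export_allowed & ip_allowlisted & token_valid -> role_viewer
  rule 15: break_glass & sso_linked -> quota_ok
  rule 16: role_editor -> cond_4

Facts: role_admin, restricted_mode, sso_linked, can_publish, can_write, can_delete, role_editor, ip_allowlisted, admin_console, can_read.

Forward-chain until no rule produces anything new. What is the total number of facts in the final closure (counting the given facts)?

Round 1: rule 1 [sso_linked & admin_console -> cond_5]; rule 3 [role_admin & sso_linked -> audit_required]; rule 4 [restricted_mode -> elevated]; rule 8 [role_admin & admin_console & sso_linked -> member_of_group]; rule 9 [role_editor & can_read -> can_invite]; rule 12 [can_read & can_delete & can_write -> session_fresh]; rule 16 [role_editor -> cond_4]. New: cond_5, audit_required, elevated, member_of_group, can_invite, session_fresh, cond_4.
Round 2: rule 5 [audit_required -> cond_6]; rule 7 [member_of_group -> cond_3]; rule 11 [session_fresh -> token_valid]; rule 13 [member_of_group & can_write -> export_allowed]. New: cond_6, cond_3, token_valid, export_allowed.
Round 3: rule 14 [export_allowed & ip_allowlisted & token_valid -> role_viewer]. New: role_viewer.
Round 4: rule 2 [role_viewer & elevated -> mfa_enrolled]. New: mfa_enrolled.
Closure: {admin_console, audit_required, can_delete, can_invite, can_publish, can_read, can_write, cond_3, cond_4, cond_5, cond_6, elevated, export_allowed, ip_allowlisted, member_of_group, mfa_enrolled, restricted_mode, role_admin, role_editor, role_viewer, session_fresh, sso_linked, token_valid} — 23 facts.

23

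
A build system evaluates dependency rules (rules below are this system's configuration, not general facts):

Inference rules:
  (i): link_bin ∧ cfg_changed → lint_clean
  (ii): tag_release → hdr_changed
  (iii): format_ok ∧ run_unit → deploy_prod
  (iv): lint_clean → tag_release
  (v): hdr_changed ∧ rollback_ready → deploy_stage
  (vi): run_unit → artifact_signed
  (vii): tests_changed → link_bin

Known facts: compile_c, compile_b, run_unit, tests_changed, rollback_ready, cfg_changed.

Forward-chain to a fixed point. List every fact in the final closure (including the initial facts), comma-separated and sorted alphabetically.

artifact_signed, cfg_changed, compile_b, compile_c, deploy_stage, hdr_changed, link_bin, lint_clean, rollback_ready, run_unit, tag_release, tests_changed

Round 1: (vi) [run_unit → artifact_signed]; (vii) [tests_changed → link_bin]. Adds artifact_signed, link_bin.
Round 2: (i) [link_bin ∧ cfg_changed → lint_clean]. Adds lint_clean.
Round 3: (iv) [lint_clean → tag_release]. Adds tag_release.
Round 4: (ii) [tag_release → hdr_changed]. Adds hdr_changed.
Round 5: (v) [hdr_changed ∧ rollback_ready → deploy_stage]. Adds deploy_stage.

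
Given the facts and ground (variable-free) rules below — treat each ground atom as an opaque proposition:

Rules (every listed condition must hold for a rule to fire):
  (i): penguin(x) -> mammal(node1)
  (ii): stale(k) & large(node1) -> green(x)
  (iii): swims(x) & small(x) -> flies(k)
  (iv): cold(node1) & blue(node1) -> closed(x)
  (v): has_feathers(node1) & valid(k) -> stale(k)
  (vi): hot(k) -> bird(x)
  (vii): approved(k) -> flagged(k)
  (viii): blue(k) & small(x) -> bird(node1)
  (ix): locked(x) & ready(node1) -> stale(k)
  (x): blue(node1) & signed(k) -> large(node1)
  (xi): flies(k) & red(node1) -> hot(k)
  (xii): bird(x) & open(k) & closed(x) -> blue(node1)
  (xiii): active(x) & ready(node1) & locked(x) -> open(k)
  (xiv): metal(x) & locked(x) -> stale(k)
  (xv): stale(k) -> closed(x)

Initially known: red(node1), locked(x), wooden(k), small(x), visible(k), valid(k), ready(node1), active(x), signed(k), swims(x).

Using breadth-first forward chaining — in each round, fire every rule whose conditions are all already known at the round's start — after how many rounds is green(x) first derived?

6

Round 1 fires (iii), (ix), (xiii), giving flies(k), stale(k), open(k).
Round 2 fires (xi), (xv), giving hot(k), closed(x).
Round 3 fires (vi), giving bird(x).
Round 4 fires (xii), giving blue(node1).
Round 5 fires (x), giving large(node1).
Round 6 fires (ii), giving green(x).
green(x) first appears in round 6.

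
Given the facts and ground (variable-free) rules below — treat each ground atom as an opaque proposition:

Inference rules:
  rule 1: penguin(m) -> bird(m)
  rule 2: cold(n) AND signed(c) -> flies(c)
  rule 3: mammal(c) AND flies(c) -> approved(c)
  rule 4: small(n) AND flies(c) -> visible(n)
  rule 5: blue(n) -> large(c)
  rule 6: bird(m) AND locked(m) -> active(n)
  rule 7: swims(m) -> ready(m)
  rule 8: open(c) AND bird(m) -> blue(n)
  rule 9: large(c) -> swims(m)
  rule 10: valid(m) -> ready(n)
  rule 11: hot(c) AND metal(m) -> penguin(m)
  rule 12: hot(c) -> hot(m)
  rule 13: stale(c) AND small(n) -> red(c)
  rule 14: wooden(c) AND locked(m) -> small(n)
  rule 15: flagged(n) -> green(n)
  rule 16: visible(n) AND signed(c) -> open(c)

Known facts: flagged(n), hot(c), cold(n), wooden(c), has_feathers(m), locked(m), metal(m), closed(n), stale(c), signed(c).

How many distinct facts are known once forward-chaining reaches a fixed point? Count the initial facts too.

[1] rule 2 [cold(n) AND signed(c) -> flies(c)]; rule 11 [hot(c) AND metal(m) -> penguin(m)]; rule 12 [hot(c) -> hot(m)]; rule 14 [wooden(c) AND locked(m) -> small(n)]; rule 15 [flagged(n) -> green(n)]. ⇒ new: flies(c), penguin(m), hot(m), small(n), green(n).
[2] rule 1 [penguin(m) -> bird(m)]; rule 4 [small(n) AND flies(c) -> visible(n)]; rule 13 [stale(c) AND small(n) -> red(c)]. ⇒ new: bird(m), visible(n), red(c).
[3] rule 6 [bird(m) AND locked(m) -> active(n)]; rule 16 [visible(n) AND signed(c) -> open(c)]. ⇒ new: active(n), open(c).
[4] rule 8 [open(c) AND bird(m) -> blue(n)]. ⇒ new: blue(n).
[5] rule 5 [blue(n) -> large(c)]. ⇒ new: large(c).
[6] rule 9 [large(c) -> swims(m)]. ⇒ new: swims(m).
[7] rule 7 [swims(m) -> ready(m)]. ⇒ new: ready(m).
Closure: {active(n), bird(m), blue(n), closed(n), cold(n), flagged(n), flies(c), green(n), has_feathers(m), hot(c), hot(m), large(c), locked(m), metal(m), open(c), penguin(m), ready(m), red(c), signed(c), small(n), stale(c), swims(m), visible(n), wooden(c)} — 24 facts.

24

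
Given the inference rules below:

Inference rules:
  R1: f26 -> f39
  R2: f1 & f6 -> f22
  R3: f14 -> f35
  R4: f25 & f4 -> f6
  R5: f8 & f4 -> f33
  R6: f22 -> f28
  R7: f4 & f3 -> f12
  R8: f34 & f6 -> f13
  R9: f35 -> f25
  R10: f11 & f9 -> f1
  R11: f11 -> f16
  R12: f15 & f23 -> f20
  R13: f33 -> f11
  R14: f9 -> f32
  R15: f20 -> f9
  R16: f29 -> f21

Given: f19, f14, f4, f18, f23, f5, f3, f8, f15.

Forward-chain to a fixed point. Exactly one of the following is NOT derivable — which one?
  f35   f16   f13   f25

Round 1 — R3, R5, R7, R12, derive f35, f33, f12, f20.
Round 2 — R9, R13, R15, derive f25, f11, f9.
Round 3 — R4, R10, R11, R14, derive f6, f1, f16, f32.
Round 4 — R2, derive f22.
Round 5 — R6, derive f28.
Derived: f16 (round 3), f35 (round 1), f25 (round 2). f13 never appears in any round.

f13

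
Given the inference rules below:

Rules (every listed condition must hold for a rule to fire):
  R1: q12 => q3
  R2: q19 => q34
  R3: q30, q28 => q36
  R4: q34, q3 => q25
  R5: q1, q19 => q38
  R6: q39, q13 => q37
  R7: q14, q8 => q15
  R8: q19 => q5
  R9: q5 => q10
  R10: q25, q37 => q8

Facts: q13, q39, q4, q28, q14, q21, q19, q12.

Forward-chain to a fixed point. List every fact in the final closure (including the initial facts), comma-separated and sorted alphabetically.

[1] R1 [q12 => q3]; R2 [q19 => q34]; R6 [q39, q13 => q37]; R8 [q19 => q5]. ⇒ new: q3, q34, q37, q5.
[2] R4 [q34, q3 => q25]; R9 [q5 => q10]. ⇒ new: q25, q10.
[3] R10 [q25, q37 => q8]. ⇒ new: q8.
[4] R7 [q14, q8 => q15]. ⇒ new: q15.

q10, q12, q13, q14, q15, q19, q21, q25, q28, q3, q34, q37, q39, q4, q5, q8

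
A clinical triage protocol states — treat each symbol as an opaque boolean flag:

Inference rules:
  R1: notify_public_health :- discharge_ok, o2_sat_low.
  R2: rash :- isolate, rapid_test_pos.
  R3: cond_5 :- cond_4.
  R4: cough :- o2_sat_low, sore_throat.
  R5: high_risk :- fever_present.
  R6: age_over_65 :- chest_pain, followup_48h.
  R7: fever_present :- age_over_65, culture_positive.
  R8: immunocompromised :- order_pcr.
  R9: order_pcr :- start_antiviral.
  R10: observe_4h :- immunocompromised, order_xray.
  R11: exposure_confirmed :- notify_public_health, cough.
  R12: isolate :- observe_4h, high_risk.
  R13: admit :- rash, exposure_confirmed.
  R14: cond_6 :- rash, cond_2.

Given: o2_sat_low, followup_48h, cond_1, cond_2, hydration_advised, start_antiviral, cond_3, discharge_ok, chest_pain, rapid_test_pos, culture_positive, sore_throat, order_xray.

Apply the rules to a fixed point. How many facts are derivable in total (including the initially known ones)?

26

[1] R1 [notify_public_health :- discharge_ok, o2_sat_low.]; R4 [cough :- o2_sat_low, sore_throat.]; R6 [age_over_65 :- chest_pain, followup_48h.]; R9 [order_pcr :- start_antiviral.]. ⇒ new: notify_public_health, cough, age_over_65, order_pcr.
[2] R7 [fever_present :- age_over_65, culture_positive.]; R8 [immunocompromised :- order_pcr.]; R11 [exposure_confirmed :- notify_public_health, cough.]. ⇒ new: fever_present, immunocompromised, exposure_confirmed.
[3] R5 [high_risk :- fever_present.]; R10 [observe_4h :- immunocompromised, order_xray.]. ⇒ new: high_risk, observe_4h.
[4] R12 [isolate :- observe_4h, high_risk.]. ⇒ new: isolate.
[5] R2 [rash :- isolate, rapid_test_pos.]. ⇒ new: rash.
[6] R13 [admit :- rash, exposure_confirmed.]; R14 [cond_6 :- rash, cond_2.]. ⇒ new: admit, cond_6.
Closure: {admit, age_over_65, chest_pain, cond_1, cond_2, cond_3, cond_6, cough, culture_positive, discharge_ok, exposure_confirmed, fever_present, followup_48h, high_risk, hydration_advised, immunocompromised, isolate, notify_public_health, o2_sat_low, observe_4h, order_pcr, order_xray, rapid_test_pos, rash, sore_throat, start_antiviral} — 26 facts.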